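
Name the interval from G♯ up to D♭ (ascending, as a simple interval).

Counting letters G–A–B–C–D gives a fifth.
G#→Db = 5 semitones, 2 narrower than the perfect fifth (7), so doubly diminished.

doubly diminished fifth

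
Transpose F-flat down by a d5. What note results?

Bb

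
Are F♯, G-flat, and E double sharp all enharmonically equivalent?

F# = pitch class 6 and Gb = pitch class 6 and E## = pitch class 6 — the same pitch class, so they are enharmonic equivalents.

Yes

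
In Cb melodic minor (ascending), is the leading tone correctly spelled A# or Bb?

Each scale degree takes a distinct letter name. Degree 7 of a scale on C must use the letter B.
Bb and A# are enharmonically the same pitch, but only Bb uses the letter B, so it is the correct spelling here.

Bb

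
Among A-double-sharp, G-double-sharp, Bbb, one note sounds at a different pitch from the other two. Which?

In 12-tone equal temperament, enharmonic equivalents share a pitch class. A## is pitch class 11; G## is pitch class 9; Bbb is pitch class 9.
G## and Bbb share pitch class 9, while A## is pitch class 11.

A##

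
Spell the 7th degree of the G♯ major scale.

F##

The G# major scale runs G# A# B# C# D# E# F##.
Degree 7 is F##.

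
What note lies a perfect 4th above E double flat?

A fourth above E lands on the letter A.
A perfect fourth spans 5 semitones, so Ebb moves to pitch class 7. On the letter A that is Abb.

Abb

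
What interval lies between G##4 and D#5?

diminished fifth

Counting letters G–A–B–C–D gives a fifth.
G##→D# = 6 semitones, 1 narrower than the perfect fifth (7), so diminished.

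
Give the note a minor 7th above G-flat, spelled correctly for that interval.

G up a major seventh is F#, so the target letter is F.
From Gb, a minor seventh is 10 semitones up: Fb.

Fb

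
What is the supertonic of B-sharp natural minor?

The B# natural minor scale runs B# C## D# E# F## G# A#.
Degree 2 is C##.

C##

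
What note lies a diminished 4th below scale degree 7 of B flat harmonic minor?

E#

Scale degree 7 of Bb harmonic minor is A.
A diminished fourth (4 semitones) below A lands on the letter E, giving E#.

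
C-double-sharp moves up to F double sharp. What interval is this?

perfect fourth

The letter names run C→F, a span of 3 letter steps, so the interval is some kind of fourth.
C## to F## is 5 semitones. A perfect fourth is 5, so 5 makes it perfect.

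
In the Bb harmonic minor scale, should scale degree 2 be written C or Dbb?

C

Each scale degree takes a distinct letter name. Degree 2 of a scale on B must use the letter C.
C and Dbb are enharmonically the same pitch, but only C uses the letter C, so it is the correct spelling here.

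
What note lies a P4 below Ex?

A fourth below E lands on the letter B.
A perfect fourth spans 5 semitones, so E## moves to pitch class 1. On the letter B that is B##.

B##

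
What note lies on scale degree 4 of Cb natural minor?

Degree 4 takes the letter 3 steps above C, which is F.
In natural minor, degree 4 sits 5 semitones above the tonic. Cb + 5 semitones is pitch class 4, spelled on F as Fb.

Fb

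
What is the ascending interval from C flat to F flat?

The letter names run C→F, a span of 3 letter steps, so the interval is some kind of fourth.
Cb to Fb is 5 semitones. A perfect fourth is 5, so 5 makes it perfect.

perfect fourth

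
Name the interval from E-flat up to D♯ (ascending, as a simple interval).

augmented seventh

The letter names run E→D, a span of 6 letter steps, so the interval is some kind of seventh.
Eb to D# is 12 semitones. A major seventh is 11, so 12 makes it augmented.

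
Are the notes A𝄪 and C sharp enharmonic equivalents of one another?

A## is pitch class 11; C# is pitch class 1.
The pitch classes differ (11 vs. 1), so they are not enharmonic equivalents.

No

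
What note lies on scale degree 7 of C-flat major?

Bb

The Cb major scale runs Cb Db Eb Fb Gb Ab Bb.
Degree 7 is Bb.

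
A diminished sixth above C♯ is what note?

Ab

C up a major sixth is A, so the target letter is A.
From C#, a diminished sixth is 7 semitones up: Ab.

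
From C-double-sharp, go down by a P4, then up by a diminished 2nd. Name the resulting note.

A perfect fourth down from C## is G## (letter G, 5 semitones down).
A diminished second up from G## is A (letter A, 0 semitones up).

A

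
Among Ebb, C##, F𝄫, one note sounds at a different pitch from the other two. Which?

In 12-tone equal temperament, enharmonic equivalents share a pitch class. Ebb is pitch class 2; C## is pitch class 2; Fbb is pitch class 3.
Ebb and C## share pitch class 2, while Fbb is pitch class 3.

Fbb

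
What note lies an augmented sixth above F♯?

A sixth above F lands on the letter D.
An augmented sixth spans 10 semitones, so F# moves to pitch class 4. On the letter D that is D##.

D##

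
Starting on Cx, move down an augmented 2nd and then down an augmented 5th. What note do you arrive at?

Eb

An augmented second down from C## is B (letter B, 3 semitones down).
An augmented fifth down from B is Eb (letter E, 8 semitones down).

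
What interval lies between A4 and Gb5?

diminished seventh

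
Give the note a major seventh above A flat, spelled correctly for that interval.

G

A up a major seventh is G#, so the target letter is G.
From Ab, a major seventh is 11 semitones up: G.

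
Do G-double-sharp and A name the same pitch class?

Yes

G## is pitch class 9; A is pitch class 9.
All spellings map to pitch class 9, so they are enharmonically equivalent.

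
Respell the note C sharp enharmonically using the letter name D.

Plain D sits 1 semitone above C#, so on the letter D the same pitch needs a flat: Db.

Db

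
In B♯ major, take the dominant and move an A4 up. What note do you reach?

The dominant of B# major is F##.
An augmented fourth (6 semitones) above F## lands on the letter B, giving B##.

B##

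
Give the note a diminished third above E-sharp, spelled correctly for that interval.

G

A third above E lands on the letter G.
A diminished third spans 2 semitones, so E# moves to pitch class 7. On the letter G that is G.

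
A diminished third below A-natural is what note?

F##

A third below A lands on the letter F.
A diminished third spans 2 semitones, so A moves to pitch class 7. On the letter F that is F##.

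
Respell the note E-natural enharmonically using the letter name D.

E is pitch class 4. The letter D alone is pitch class 2.
To reach pitch class 4 from D requires an offset of +2 semitones, i.e. double sharp: D##.

D##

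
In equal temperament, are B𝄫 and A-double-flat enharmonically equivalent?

No

Bbb is pitch class 9; Abb is pitch class 7.
The pitch classes differ (9 vs. 7), so they are not enharmonic equivalents.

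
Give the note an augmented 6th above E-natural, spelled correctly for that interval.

E up a major sixth is C#, so the target letter is C.
From E, an augmented sixth is 10 semitones up: C##.

C##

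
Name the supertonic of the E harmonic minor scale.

The E harmonic minor scale runs E F# G A B C D#.
Degree 2 is F#.

F#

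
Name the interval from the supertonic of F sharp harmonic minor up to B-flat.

The supertonic of F# harmonic minor is G#.
G# up to Bb: letters G→B make it a third; 2 semitones makes it diminished.

diminished third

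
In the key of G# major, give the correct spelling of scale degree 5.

D#

The G# major scale runs G# A# B# C# D# E# F##.
Degree 5 is D#.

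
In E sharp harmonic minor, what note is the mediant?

G#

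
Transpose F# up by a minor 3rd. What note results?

A third above F lands on the letter A.
A minor third spans 3 semitones, so F# moves to pitch class 9. On the letter A that is A.

A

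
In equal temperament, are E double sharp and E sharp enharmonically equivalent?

No

Two spellings are enharmonically equivalent only if they share a pitch class.
Here E## → 6, E# → 5; 5 ≠ 6, so they are not.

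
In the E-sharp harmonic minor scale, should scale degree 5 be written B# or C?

B#

Each scale degree takes a distinct letter name. Degree 5 of a scale on E must use the letter B.
B# and C are enharmonically the same pitch, but only B# uses the letter B, so it is the correct spelling here.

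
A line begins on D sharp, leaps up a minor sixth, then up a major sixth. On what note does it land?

A minor sixth up from D# is B (letter B, 8 semitones up).
A major sixth up from B is G# (letter G, 9 semitones up).

G#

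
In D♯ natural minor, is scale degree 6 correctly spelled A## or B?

B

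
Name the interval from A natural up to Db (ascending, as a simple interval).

diminished fourth

Counting letters A–B–C–D gives a fourth.
A→Db = 4 semitones, 1 narrower than the perfect fourth (5), so diminished.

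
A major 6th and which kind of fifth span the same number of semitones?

A major sixth spans 9 semitones.
A fifth spanning 9 semitones is doubly augmented (the perfect fifth is 7).

doubly augmented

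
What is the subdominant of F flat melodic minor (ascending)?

Bbb

Degree 4 takes the letter 3 steps above F, which is B.
In melodic minor (ascending), degree 4 sits 5 semitones above the tonic. Fb + 5 semitones is pitch class 9, spelled on B as Bbb.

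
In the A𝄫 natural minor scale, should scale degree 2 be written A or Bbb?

Bbb

Each scale degree takes a distinct letter name. Degree 2 of a scale on A must use the letter B.
Bbb and A are enharmonically the same pitch, but only Bbb uses the letter B, so it is the correct spelling here.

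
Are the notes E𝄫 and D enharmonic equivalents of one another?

Ebb is pitch class 2; D is pitch class 2.
All spellings map to pitch class 2, so they are enharmonically equivalent.

Yes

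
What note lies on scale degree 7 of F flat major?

Eb

Degree 7 takes the letter 6 steps above F, which is E.
In major, degree 7 sits 11 semitones above the tonic. Fb + 11 semitones is pitch class 3, spelled on E as Eb.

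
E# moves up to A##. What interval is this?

The letter names run E→A, a span of 3 letter steps, so the interval is some kind of fourth.
E# to A## is 6 semitones. A perfect fourth is 5, so 6 makes it augmented.

augmented fourth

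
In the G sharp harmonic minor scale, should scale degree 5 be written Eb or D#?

D#

Each scale degree takes a distinct letter name. Degree 5 of a scale on G must use the letter D.
D# and Eb are enharmonically the same pitch, but only D# uses the letter D, so it is the correct spelling here.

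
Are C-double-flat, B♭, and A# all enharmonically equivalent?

Cbb = pitch class 10 and Bb = pitch class 10 and A# = pitch class 10 — the same pitch class, so they are enharmonic equivalents.

Yes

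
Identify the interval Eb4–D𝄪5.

Counting letters E–F–G–A–B–C–D gives a seventh.
Eb→D## = 13 semitones, 2 wider than the major seventh (11), so doubly augmented.

doubly augmented seventh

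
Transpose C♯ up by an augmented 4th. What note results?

A fourth above C lands on the letter F.
An augmented fourth spans 6 semitones, so C# moves to pitch class 7. On the letter F that is F##.

F##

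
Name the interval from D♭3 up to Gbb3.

Counting letters D–E–F–G gives a fourth.
Db→Gbb = 4 semitones, 1 narrower than the perfect fourth (5), so diminished.

diminished fourth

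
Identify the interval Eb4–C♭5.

minor sixth

The letter names run E→C, a span of 5 letter steps, so the interval is some kind of sixth.
Eb to Cb is 8 semitones. A major sixth is 9, so 8 makes it minor.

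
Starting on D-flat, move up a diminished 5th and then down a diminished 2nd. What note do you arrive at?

G

A diminished fifth up from Db is Abb (letter A, 6 semitones up).
A diminished second down from Abb is G (letter G, 0 semitones down).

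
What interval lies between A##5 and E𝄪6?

The letter names run A→E, a span of 4 letter steps, so the interval is some kind of fifth.
A## to E## is 7 semitones. A perfect fifth is 7, so 7 makes it perfect.

perfect fifth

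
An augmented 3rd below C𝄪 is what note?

C down a major third is Ab, so the target letter is A.
From C##, an augmented third is 5 semitones down: A.

A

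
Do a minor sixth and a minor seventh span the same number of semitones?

A minor sixth spans 8 semitones; a minor seventh spans 10.
The spans differ, so they are not enharmonic equivalents.

No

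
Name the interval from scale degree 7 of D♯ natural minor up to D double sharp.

Scale degree 7 of D# natural minor is C#.
C# up to D##: letters C→D make it a second; 3 semitones makes it augmented.

augmented second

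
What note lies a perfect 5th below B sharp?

E#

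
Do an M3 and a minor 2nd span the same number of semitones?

A major third spans 4 semitones; a minor second spans 1.
The spans differ, so they are not enharmonic equivalents.

No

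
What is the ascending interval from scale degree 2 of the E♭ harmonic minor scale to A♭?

minor third

Scale degree 2 of Eb harmonic minor is F.
F up to Ab: letters F→A make it a third; 3 semitones makes it minor.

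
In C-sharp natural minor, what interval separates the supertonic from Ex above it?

augmented second

The supertonic of C# natural minor is D#.
D# up to E##: letters D→E make it a second; 3 semitones makes it augmented.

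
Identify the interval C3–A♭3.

minor sixth

Counting letters C–D–E–F–G–A gives a sixth.
C→Ab = 8 semitones, 1 narrower than the major sixth (9), so minor.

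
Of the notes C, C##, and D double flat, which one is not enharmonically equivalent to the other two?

C##

In 12-tone equal temperament, enharmonic equivalents share a pitch class. C is pitch class 0; C## is pitch class 2; Dbb is pitch class 0.
C and Dbb share pitch class 0, while C## is pitch class 2.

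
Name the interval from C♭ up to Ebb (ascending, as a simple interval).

The letter names run C→E, a span of 2 letter steps, so the interval is some kind of third.
Cb to Ebb is 3 semitones. A major third is 4, so 3 makes it minor.

minor third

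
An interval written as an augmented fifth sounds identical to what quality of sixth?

An augmented fifth spans 8 semitones.
A sixth spanning 8 semitones is minor (the major sixth is 9).

minor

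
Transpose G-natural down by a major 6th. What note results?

Bb

A sixth below G lands on the letter B.
A major sixth spans 9 semitones, so G moves to pitch class 10. On the letter B that is Bb.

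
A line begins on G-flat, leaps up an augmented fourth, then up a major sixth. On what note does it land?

An augmented fourth up from Gb is C (letter C, 6 semitones up).
A major sixth up from C is A (letter A, 9 semitones up).

A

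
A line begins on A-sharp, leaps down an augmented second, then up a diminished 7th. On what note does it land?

An augmented second down from A# is G (letter G, 3 semitones down).
A diminished seventh up from G is Fb (letter F, 9 semitones up).

Fb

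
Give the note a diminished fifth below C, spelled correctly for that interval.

C down a perfect fifth is F, so the target letter is F.
From C, a diminished fifth is 6 semitones down: F#.

F#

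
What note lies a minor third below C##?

A third below C lands on the letter A.
A minor third spans 3 semitones, so C## moves to pitch class 11. On the letter A that is A##.

A##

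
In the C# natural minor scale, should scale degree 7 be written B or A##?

B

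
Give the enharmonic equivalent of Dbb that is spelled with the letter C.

Dbb is pitch class 0. The letter C alone is pitch class 0.
Pitch class 0 on C needs no accidental: C.

C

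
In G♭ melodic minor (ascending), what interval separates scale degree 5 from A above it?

Scale degree 5 of Gb melodic minor (ascending) is Db.
Db up to A: letters D→A make it a fifth; 8 semitones makes it augmented.

augmented fifth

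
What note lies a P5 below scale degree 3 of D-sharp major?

Scale degree 3 of D# major is F##.
A perfect fifth (7 semitones) below F## lands on the letter B, giving B#.

B#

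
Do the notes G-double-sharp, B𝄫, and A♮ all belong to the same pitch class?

G## is pitch class 9; Bbb is pitch class 9; A is pitch class 9.
All spellings map to pitch class 9, so they are enharmonically equivalent.

Yes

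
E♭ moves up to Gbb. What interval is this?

Counting letters E–F–G gives a third.
Eb→Gbb = 2 semitones, 2 narrower than the major third (4), so diminished.

diminished third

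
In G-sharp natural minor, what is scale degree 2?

The G# natural minor scale runs G# A# B C# D# E F#.
Degree 2 is A#.

A#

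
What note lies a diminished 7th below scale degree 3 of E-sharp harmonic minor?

A##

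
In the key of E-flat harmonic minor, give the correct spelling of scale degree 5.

Degree 5 takes the letter 4 steps above E, which is B.
In harmonic minor, degree 5 sits 7 semitones above the tonic. Eb + 7 semitones is pitch class 10, spelled on B as Bb.

Bb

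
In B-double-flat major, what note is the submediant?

Gb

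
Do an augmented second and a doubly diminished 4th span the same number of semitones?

Yes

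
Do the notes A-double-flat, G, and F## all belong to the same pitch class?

Abb = pitch class 7 and G = pitch class 7 and F## = pitch class 7 — the same pitch class, so they are enharmonic equivalents.

Yes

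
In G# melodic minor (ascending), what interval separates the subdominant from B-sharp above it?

major seventh

The subdominant of G# melodic minor (ascending) is C#.
C# up to B#: letters C→B make it a seventh; 11 semitones makes it major.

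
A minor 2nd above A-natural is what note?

Bb

A second above A lands on the letter B.
A minor second spans 1 semitone, so A moves to pitch class 10. On the letter B that is Bb.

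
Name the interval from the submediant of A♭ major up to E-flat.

minor seventh

The submediant of Ab major is F.
F up to Eb: letters F→E make it a seventh; 10 semitones makes it minor.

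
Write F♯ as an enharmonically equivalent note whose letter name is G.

Gb

F# is pitch class 6. The letter G alone is pitch class 7.
To reach pitch class 6 from G requires an offset of -1 semitone, i.e. flat: Gb.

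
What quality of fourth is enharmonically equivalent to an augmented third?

An augmented third spans 5 semitones.
A fourth spanning 5 semitones is perfect (the perfect fourth is 5).

perfect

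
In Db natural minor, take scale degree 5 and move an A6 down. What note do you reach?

Cbb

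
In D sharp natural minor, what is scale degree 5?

Degree 5 takes the letter 4 steps above D, which is A.
In natural minor, degree 5 sits 7 semitones above the tonic. D# + 7 semitones is pitch class 10, spelled on A as A#.

A#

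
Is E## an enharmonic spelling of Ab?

E## is pitch class 6; Ab is pitch class 8.
The pitch classes differ (6 vs. 8), so they are not enharmonic equivalents.

No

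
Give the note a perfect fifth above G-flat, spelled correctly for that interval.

Db

G up a perfect fifth is D, so the target letter is D.
From Gb, a perfect fifth is 7 semitones up: Db.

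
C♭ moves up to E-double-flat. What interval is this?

minor third

The letter names run C→E, a span of 2 letter steps, so the interval is some kind of third.
Cb to Ebb is 3 semitones. A major third is 4, so 3 makes it minor.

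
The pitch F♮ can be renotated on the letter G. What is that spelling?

Gbb

Plain G sits 2 semitones above F, so on the letter G the same pitch needs a double flat: Gbb.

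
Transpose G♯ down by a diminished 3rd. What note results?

G down a major third is Eb, so the target letter is E.
From G#, a diminished third is 2 semitones down: E##.

E##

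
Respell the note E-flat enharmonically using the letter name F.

Fbb

Plain F sits 2 semitones above Eb, so on the letter F the same pitch needs a double flat: Fbb.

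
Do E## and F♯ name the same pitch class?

Yes

E## is pitch class 6; F# is pitch class 6.
All spellings map to pitch class 6, so they are enharmonically equivalent.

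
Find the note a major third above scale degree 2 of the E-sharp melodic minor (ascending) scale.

A##

Scale degree 2 of E# melodic minor (ascending) is F##.
A major third (4 semitones) above F## lands on the letter A, giving A##.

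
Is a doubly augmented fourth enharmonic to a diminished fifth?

A doubly augmented fourth spans 7 semitones; a diminished fifth spans 6.
The spans differ, so they are not enharmonic equivalents.

No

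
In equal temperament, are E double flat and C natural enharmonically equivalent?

No

Two spellings are enharmonically equivalent only if they share a pitch class.
Here Ebb → 2, C → 0; 0 ≠ 2, so they are not.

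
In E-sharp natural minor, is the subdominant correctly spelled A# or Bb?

A#

Each scale degree takes a distinct letter name. Degree 4 of a scale on E must use the letter A.
A# and Bb are enharmonically the same pitch, but only A# uses the letter A, so it is the correct spelling here.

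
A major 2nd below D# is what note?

C#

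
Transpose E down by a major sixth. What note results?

G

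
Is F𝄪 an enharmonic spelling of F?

No

Two spellings are enharmonically equivalent only if they share a pitch class.
Here F## → 7, F → 5; 5 ≠ 7, so they are not.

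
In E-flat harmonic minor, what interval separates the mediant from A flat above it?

The mediant of Eb harmonic minor is Gb.
Gb up to Ab: letters G→A make it a second; 2 semitones makes it major.

major second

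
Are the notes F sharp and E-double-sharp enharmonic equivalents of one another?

F# = pitch class 6 and E## = pitch class 6 — the same pitch class, so they are enharmonic equivalents.

Yes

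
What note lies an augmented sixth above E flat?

E up a major sixth is C#, so the target letter is C.
From Eb, an augmented sixth is 10 semitones up: C#.

C#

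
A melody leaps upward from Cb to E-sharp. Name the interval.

doubly augmented third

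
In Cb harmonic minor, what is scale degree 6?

Abb

Degree 6 takes the letter 5 steps above C, which is A.
In harmonic minor, degree 6 sits 8 semitones above the tonic. Cb + 8 semitones is pitch class 7, spelled on A as Abb.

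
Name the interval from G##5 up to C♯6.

The letter names run G→C, a span of 3 letter steps, so the interval is some kind of fourth.
G## to C# is 4 semitones. A perfect fourth is 5, so 4 makes it diminished.

diminished fourth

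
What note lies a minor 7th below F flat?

Gb

A seventh below F lands on the letter G.
A minor seventh spans 10 semitones, so Fb moves to pitch class 6. On the letter G that is Gb.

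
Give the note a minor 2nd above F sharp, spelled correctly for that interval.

F up a major second is G, so the target letter is G.
From F#, a minor second is 1 semitone up: G.

G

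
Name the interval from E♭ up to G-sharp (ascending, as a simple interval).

Counting letters E–F–G gives a third.
Eb→G# = 5 semitones, 1 wider than the major third (4), so augmented.

augmented third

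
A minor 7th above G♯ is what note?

F#

G up a major seventh is F#, so the target letter is F.
From G#, a minor seventh is 10 semitones up: F#.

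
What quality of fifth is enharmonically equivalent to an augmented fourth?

An augmented fourth spans 6 semitones.
A fifth spanning 6 semitones is diminished (the perfect fifth is 7).

diminished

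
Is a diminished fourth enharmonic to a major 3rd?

A diminished fourth spans 4 semitones; a major third spans 4.
They are enharmonically equivalent.

Yes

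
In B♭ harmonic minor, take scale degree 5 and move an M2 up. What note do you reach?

Scale degree 5 of Bb harmonic minor is F.
A major second (2 semitones) above F lands on the letter G, giving G.

G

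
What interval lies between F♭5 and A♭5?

major third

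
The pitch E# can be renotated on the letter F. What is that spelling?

F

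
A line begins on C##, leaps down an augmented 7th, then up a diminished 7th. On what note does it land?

Cb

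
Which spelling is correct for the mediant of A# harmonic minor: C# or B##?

Each scale degree takes a distinct letter name. Degree 3 of a scale on A must use the letter C.
C# and B## are enharmonically the same pitch, but only C# uses the letter C, so it is the correct spelling here.

C#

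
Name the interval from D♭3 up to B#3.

The letter names run D→B, a span of 5 letter steps, so the interval is some kind of sixth.
Db to B# is 11 semitones. A major sixth is 9, so 11 makes it doubly augmented.

doubly augmented sixth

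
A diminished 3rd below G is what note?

E#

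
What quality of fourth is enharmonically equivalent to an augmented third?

An augmented third spans 5 semitones.
A fourth spanning 5 semitones is perfect (the perfect fourth is 5).

perfect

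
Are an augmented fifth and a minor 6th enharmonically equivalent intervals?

Yes

An augmented fifth spans 8 semitones; a minor sixth spans 8.
They are enharmonically equivalent.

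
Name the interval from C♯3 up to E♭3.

The letter names run C→E, a span of 2 letter steps, so the interval is some kind of third.
C# to Eb is 2 semitones. A major third is 4, so 2 makes it diminished.

diminished third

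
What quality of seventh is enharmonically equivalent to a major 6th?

A major sixth spans 9 semitones.
A seventh spanning 9 semitones is diminished (the major seventh is 11).

diminished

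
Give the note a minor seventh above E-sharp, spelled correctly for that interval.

E up a major seventh is D#, so the target letter is D.
From E#, a minor seventh is 10 semitones up: D#.

D#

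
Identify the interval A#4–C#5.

minor third

Counting letters A–B–C gives a third.
A#→C# = 3 semitones, 1 narrower than the major third (4), so minor.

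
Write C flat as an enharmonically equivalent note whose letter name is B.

Cb is pitch class 11. The letter B alone is pitch class 11.
Pitch class 11 on B needs no accidental: B.

B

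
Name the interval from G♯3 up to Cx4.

augmented fourth

Counting letters G–A–B–C gives a fourth.
G#→C## = 6 semitones, 1 wider than the perfect fourth (5), so augmented.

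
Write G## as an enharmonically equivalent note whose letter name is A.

G## is pitch class 9. The letter A alone is pitch class 9.
Pitch class 9 on A needs no accidental: A.

A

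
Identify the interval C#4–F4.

Counting letters C–D–E–F gives a fourth.
C#→F = 4 semitones, 1 narrower than the perfect fourth (5), so diminished.

diminished fourth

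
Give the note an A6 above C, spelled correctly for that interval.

A#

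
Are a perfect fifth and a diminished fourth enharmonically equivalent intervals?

No

A perfect fifth spans 7 semitones; a diminished fourth spans 4.
The spans differ, so they are not enharmonic equivalents.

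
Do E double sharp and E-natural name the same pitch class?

No

E## is pitch class 6; E is pitch class 4.
The pitch classes differ (6 vs. 4), so they are not enharmonic equivalents.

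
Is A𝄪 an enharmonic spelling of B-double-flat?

A## is pitch class 11; Bbb is pitch class 9.
The pitch classes differ (11 vs. 9), so they are not enharmonic equivalents.

No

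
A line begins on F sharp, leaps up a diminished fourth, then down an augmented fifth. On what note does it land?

Ebb

A diminished fourth up from F# is Bb (letter B, 4 semitones up).
An augmented fifth down from Bb is Ebb (letter E, 8 semitones down).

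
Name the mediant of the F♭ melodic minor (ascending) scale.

Abb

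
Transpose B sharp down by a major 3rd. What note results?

G#

B down a major third is G, so the target letter is G.
From B#, a major third is 4 semitones down: G#.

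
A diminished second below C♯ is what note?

B##

A second below C lands on the letter B.
A diminished second spans 0 semitones, so C# moves to pitch class 1. On the letter B that is B##.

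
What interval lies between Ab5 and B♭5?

major second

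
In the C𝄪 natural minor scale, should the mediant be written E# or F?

E#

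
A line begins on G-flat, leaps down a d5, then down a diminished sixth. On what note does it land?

E#

A diminished fifth down from Gb is C (letter C, 6 semitones down).
A diminished sixth down from C is E# (letter E, 7 semitones down).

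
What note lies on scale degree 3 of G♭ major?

Degree 3 takes the letter 2 steps above G, which is B.
In major, degree 3 sits 4 semitones above the tonic. Gb + 4 semitones is pitch class 10, spelled on B as Bb.

Bb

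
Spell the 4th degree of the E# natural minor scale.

A#

Degree 4 takes the letter 3 steps above E, which is A.
In natural minor, degree 4 sits 5 semitones above the tonic. E# + 5 semitones is pitch class 10, spelled on A as A#.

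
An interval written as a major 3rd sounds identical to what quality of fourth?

A major third spans 4 semitones.
A fourth spanning 4 semitones is diminished (the perfect fourth is 5).

diminished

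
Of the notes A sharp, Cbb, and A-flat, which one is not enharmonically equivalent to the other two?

Ab

In 12-tone equal temperament, enharmonic equivalents share a pitch class. A# is pitch class 10; Cbb is pitch class 10; Ab is pitch class 8.
A# and Cbb share pitch class 10, while Ab is pitch class 8.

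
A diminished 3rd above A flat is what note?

Cbb

A up a major third is C#, so the target letter is C.
From Ab, a diminished third is 2 semitones up: Cbb.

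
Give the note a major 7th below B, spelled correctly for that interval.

A seventh below B lands on the letter C.
A major seventh spans 11 semitones, so B moves to pitch class 0. On the letter C that is C.

C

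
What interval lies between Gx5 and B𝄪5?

major third

The letter names run G→B, a span of 2 letter steps, so the interval is some kind of third.
G## to B## is 4 semitones. A major third is 4, so 4 makes it major.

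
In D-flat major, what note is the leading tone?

C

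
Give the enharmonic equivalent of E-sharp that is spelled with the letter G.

Plain G sits 2 semitones above E#, so on the letter G the same pitch needs a double flat: Gbb.

Gbb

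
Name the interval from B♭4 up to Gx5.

doubly augmented sixth

The letter names run B→G, a span of 5 letter steps, so the interval is some kind of sixth.
Bb to G## is 11 semitones. A major sixth is 9, so 11 makes it doubly augmented.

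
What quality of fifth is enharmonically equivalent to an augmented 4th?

An augmented fourth spans 6 semitones.
A fifth spanning 6 semitones is diminished (the perfect fifth is 7).

diminished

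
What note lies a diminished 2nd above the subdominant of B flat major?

Fbb

The subdominant of Bb major is Eb.
A diminished second (0 semitones) above Eb lands on the letter F, giving Fbb.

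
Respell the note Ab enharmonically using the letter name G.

Ab is pitch class 8. The letter G alone is pitch class 7.
To reach pitch class 8 from G requires an offset of +1 semitone, i.e. sharp: G#.

G#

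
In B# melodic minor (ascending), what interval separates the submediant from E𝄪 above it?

major sixth

The submediant of B# melodic minor (ascending) is G##.
G## up to E##: letters G→E make it a sixth; 9 semitones makes it major.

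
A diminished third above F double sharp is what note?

F up a major third is A, so the target letter is A.
From F##, a diminished third is 2 semitones up: A.

A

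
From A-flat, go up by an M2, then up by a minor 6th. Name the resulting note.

A major second up from Ab is Bb (letter B, 2 semitones up).
A minor sixth up from Bb is Gb (letter G, 8 semitones up).

Gb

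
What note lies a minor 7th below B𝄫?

Cb

A seventh below B lands on the letter C.
A minor seventh spans 10 semitones, so Bbb moves to pitch class 11. On the letter C that is Cb.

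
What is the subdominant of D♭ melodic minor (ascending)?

Degree 4 takes the letter 3 steps above D, which is G.
In melodic minor (ascending), degree 4 sits 5 semitones above the tonic. Db + 5 semitones is pitch class 6, spelled on G as Gb.

Gb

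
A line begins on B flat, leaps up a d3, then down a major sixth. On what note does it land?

A diminished third up from Bb is Dbb (letter D, 2 semitones up).
A major sixth down from Dbb is Fbb (letter F, 9 semitones down).

Fbb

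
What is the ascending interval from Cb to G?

augmented fifth

The letter names run C→G, a span of 4 letter steps, so the interval is some kind of fifth.
Cb to G is 8 semitones. A perfect fifth is 7, so 8 makes it augmented.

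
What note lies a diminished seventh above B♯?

A

B up a major seventh is A#, so the target letter is A.
From B#, a diminished seventh is 9 semitones up: A.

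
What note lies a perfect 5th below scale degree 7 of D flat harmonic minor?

F

Scale degree 7 of Db harmonic minor is C.
A perfect fifth (7 semitones) below C lands on the letter F, giving F.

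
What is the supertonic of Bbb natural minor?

The Bbb natural minor scale runs Bbb Cb Dbb Ebb Fb Gbb Abb.
Degree 2 is Cb.

Cb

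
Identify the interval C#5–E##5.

augmented third

Counting letters C–D–E gives a third.
C#→E## = 5 semitones, 1 wider than the major third (4), so augmented.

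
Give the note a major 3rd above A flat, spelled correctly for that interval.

C

A up a major third is C#, so the target letter is C.
From Ab, a major third is 4 semitones up: C.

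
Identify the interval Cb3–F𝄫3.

The letter names run C→F, a span of 3 letter steps, so the interval is some kind of fourth.
Cb to Fbb is 4 semitones. A perfect fourth is 5, so 4 makes it diminished.

diminished fourth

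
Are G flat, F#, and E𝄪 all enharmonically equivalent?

Gb = pitch class 6 and F# = pitch class 6 and E## = pitch class 6 — the same pitch class, so they are enharmonic equivalents.

Yes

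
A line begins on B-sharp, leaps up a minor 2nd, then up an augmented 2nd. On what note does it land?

A minor second up from B# is C# (letter C, 1 semitone up).
An augmented second up from C# is D## (letter D, 3 semitones up).

D##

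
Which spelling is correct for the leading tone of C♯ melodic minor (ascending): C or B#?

B#

Each scale degree takes a distinct letter name. Degree 7 of a scale on C must use the letter B.
B# and C are enharmonically the same pitch, but only B# uses the letter B, so it is the correct spelling here.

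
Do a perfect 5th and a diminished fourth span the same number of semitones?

A perfect fifth spans 7 semitones; a diminished fourth spans 4.
The spans differ, so they are not enharmonic equivalents.

No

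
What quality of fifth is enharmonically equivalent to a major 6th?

A major sixth spans 9 semitones.
A fifth spanning 9 semitones is doubly augmented (the perfect fifth is 7).

doubly augmented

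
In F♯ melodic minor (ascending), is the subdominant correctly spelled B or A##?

B

Each scale degree takes a distinct letter name. Degree 4 of a scale on F must use the letter B.
B and A## are enharmonically the same pitch, but only B uses the letter B, so it is the correct spelling here.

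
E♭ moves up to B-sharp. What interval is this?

The letter names run E→B, a span of 4 letter steps, so the interval is some kind of fifth.
Eb to B# is 9 semitones. A perfect fifth is 7, so 9 makes it doubly augmented.

doubly augmented fifth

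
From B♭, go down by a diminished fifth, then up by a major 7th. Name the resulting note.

D#

A diminished fifth down from Bb is E (letter E, 6 semitones down).
A major seventh up from E is D# (letter D, 11 semitones up).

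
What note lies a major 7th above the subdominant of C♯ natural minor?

The subdominant of C# natural minor is F#.
A major seventh (11 semitones) above F# lands on the letter E, giving E#.

E#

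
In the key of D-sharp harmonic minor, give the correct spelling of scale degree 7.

Degree 7 takes the letter 6 steps above D, which is C.
In harmonic minor, degree 7 sits 11 semitones above the tonic. D# + 11 semitones is pitch class 2, spelled on C as C##.

C##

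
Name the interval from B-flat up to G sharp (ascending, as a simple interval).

augmented sixth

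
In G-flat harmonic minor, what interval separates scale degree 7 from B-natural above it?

Scale degree 7 of Gb harmonic minor is F.
F up to B: letters F→B make it a fourth; 6 semitones makes it augmented.

augmented fourth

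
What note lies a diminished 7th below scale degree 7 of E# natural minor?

Scale degree 7 of E# natural minor is D#.
A diminished seventh (9 semitones) below D# lands on the letter E, giving E##.

E##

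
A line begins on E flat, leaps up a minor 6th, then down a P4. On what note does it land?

A minor sixth up from Eb is Cb (letter C, 8 semitones up).
A perfect fourth down from Cb is Gb (letter G, 5 semitones down).

Gb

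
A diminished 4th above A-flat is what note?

Dbb

A fourth above A lands on the letter D.
A diminished fourth spans 4 semitones, so Ab moves to pitch class 0. On the letter D that is Dbb.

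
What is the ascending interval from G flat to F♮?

Counting letters G–A–B–C–D–E–F gives a seventh.
Gb→F = 11 semitones, exactly the major seventh.

major seventh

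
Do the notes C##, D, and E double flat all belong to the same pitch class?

C## = pitch class 2 and D = pitch class 2 and Ebb = pitch class 2 — the same pitch class, so they are enharmonic equivalents.

Yes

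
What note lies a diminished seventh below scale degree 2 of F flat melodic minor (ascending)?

Scale degree 2 of Fb melodic minor (ascending) is Gb.
A diminished seventh (9 semitones) below Gb lands on the letter A, giving A.

A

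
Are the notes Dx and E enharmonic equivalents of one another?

D## = pitch class 4 and E = pitch class 4 — the same pitch class, so they are enharmonic equivalents.

Yes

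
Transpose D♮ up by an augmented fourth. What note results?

A fourth above D lands on the letter G.
An augmented fourth spans 6 semitones, so D moves to pitch class 8. On the letter G that is G#.

G#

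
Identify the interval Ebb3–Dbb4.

minor seventh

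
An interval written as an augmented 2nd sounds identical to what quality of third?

An augmented second spans 3 semitones.
A third spanning 3 semitones is minor (the major third is 4).

minor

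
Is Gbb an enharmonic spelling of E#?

Yes

Gbb is pitch class 5; E# is pitch class 5.
All spellings map to pitch class 5, so they are enharmonically equivalent.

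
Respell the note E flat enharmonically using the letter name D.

Plain D sits 1 semitone below Eb, so on the letter D the same pitch needs a sharp: D#.

D#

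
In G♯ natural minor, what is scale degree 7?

F#

Degree 7 takes the letter 6 steps above G, which is F.
In natural minor, degree 7 sits 10 semitones above the tonic. G# + 10 semitones is pitch class 6, spelled on F as F#.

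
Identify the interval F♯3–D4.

Counting letters F–G–A–B–C–D gives a sixth.
F#→D = 8 semitones, 1 narrower than the major sixth (9), so minor.

minor sixth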